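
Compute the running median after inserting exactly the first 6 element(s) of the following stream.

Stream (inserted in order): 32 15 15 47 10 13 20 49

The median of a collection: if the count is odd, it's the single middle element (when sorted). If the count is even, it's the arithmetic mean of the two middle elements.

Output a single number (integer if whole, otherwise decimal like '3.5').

Step 1: insert 32 -> lo=[32] (size 1, max 32) hi=[] (size 0) -> median=32
Step 2: insert 15 -> lo=[15] (size 1, max 15) hi=[32] (size 1, min 32) -> median=23.5
Step 3: insert 15 -> lo=[15, 15] (size 2, max 15) hi=[32] (size 1, min 32) -> median=15
Step 4: insert 47 -> lo=[15, 15] (size 2, max 15) hi=[32, 47] (size 2, min 32) -> median=23.5
Step 5: insert 10 -> lo=[10, 15, 15] (size 3, max 15) hi=[32, 47] (size 2, min 32) -> median=15
Step 6: insert 13 -> lo=[10, 13, 15] (size 3, max 15) hi=[15, 32, 47] (size 3, min 15) -> median=15

Answer: 15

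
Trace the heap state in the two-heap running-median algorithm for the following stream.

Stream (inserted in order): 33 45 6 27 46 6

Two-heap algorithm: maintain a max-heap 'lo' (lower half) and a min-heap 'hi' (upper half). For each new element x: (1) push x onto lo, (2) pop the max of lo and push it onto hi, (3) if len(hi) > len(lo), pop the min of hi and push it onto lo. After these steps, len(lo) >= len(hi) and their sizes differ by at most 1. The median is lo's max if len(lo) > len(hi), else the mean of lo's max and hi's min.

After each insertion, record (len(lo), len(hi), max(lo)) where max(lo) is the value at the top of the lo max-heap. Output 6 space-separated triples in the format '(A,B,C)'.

Step 1: insert 33 -> lo=[33] hi=[] -> (len(lo)=1, len(hi)=0, max(lo)=33)
Step 2: insert 45 -> lo=[33] hi=[45] -> (len(lo)=1, len(hi)=1, max(lo)=33)
Step 3: insert 6 -> lo=[6, 33] hi=[45] -> (len(lo)=2, len(hi)=1, max(lo)=33)
Step 4: insert 27 -> lo=[6, 27] hi=[33, 45] -> (len(lo)=2, len(hi)=2, max(lo)=27)
Step 5: insert 46 -> lo=[6, 27, 33] hi=[45, 46] -> (len(lo)=3, len(hi)=2, max(lo)=33)
Step 6: insert 6 -> lo=[6, 6, 27] hi=[33, 45, 46] -> (len(lo)=3, len(hi)=3, max(lo)=27)

Answer: (1,0,33) (1,1,33) (2,1,33) (2,2,27) (3,2,33) (3,3,27)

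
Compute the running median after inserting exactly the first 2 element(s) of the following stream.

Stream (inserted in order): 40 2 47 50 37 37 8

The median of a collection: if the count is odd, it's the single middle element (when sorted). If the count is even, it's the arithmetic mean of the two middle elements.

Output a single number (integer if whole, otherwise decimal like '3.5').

Step 1: insert 40 -> lo=[40] (size 1, max 40) hi=[] (size 0) -> median=40
Step 2: insert 2 -> lo=[2] (size 1, max 2) hi=[40] (size 1, min 40) -> median=21

Answer: 21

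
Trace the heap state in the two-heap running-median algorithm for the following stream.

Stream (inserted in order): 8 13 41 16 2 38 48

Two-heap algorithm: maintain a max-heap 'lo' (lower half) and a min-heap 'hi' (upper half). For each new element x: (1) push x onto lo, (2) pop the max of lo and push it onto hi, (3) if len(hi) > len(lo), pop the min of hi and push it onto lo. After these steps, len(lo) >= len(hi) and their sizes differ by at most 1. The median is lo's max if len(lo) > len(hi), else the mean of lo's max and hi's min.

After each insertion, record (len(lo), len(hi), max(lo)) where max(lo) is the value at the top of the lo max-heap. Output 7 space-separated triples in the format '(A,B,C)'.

Step 1: insert 8 -> lo=[8] hi=[] -> (len(lo)=1, len(hi)=0, max(lo)=8)
Step 2: insert 13 -> lo=[8] hi=[13] -> (len(lo)=1, len(hi)=1, max(lo)=8)
Step 3: insert 41 -> lo=[8, 13] hi=[41] -> (len(lo)=2, len(hi)=1, max(lo)=13)
Step 4: insert 16 -> lo=[8, 13] hi=[16, 41] -> (len(lo)=2, len(hi)=2, max(lo)=13)
Step 5: insert 2 -> lo=[2, 8, 13] hi=[16, 41] -> (len(lo)=3, len(hi)=2, max(lo)=13)
Step 6: insert 38 -> lo=[2, 8, 13] hi=[16, 38, 41] -> (len(lo)=3, len(hi)=3, max(lo)=13)
Step 7: insert 48 -> lo=[2, 8, 13, 16] hi=[38, 41, 48] -> (len(lo)=4, len(hi)=3, max(lo)=16)

Answer: (1,0,8) (1,1,8) (2,1,13) (2,2,13) (3,2,13) (3,3,13) (4,3,16)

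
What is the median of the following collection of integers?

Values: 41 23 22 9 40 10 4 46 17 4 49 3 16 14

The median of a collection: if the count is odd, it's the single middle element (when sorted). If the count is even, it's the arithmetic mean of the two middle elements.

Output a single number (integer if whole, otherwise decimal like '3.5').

Answer: 16.5

Derivation:
Step 1: insert 41 -> lo=[41] (size 1, max 41) hi=[] (size 0) -> median=41
Step 2: insert 23 -> lo=[23] (size 1, max 23) hi=[41] (size 1, min 41) -> median=32
Step 3: insert 22 -> lo=[22, 23] (size 2, max 23) hi=[41] (size 1, min 41) -> median=23
Step 4: insert 9 -> lo=[9, 22] (size 2, max 22) hi=[23, 41] (size 2, min 23) -> median=22.5
Step 5: insert 40 -> lo=[9, 22, 23] (size 3, max 23) hi=[40, 41] (size 2, min 40) -> median=23
Step 6: insert 10 -> lo=[9, 10, 22] (size 3, max 22) hi=[23, 40, 41] (size 3, min 23) -> median=22.5
Step 7: insert 4 -> lo=[4, 9, 10, 22] (size 4, max 22) hi=[23, 40, 41] (size 3, min 23) -> median=22
Step 8: insert 46 -> lo=[4, 9, 10, 22] (size 4, max 22) hi=[23, 40, 41, 46] (size 4, min 23) -> median=22.5
Step 9: insert 17 -> lo=[4, 9, 10, 17, 22] (size 5, max 22) hi=[23, 40, 41, 46] (size 4, min 23) -> median=22
Step 10: insert 4 -> lo=[4, 4, 9, 10, 17] (size 5, max 17) hi=[22, 23, 40, 41, 46] (size 5, min 22) -> median=19.5
Step 11: insert 49 -> lo=[4, 4, 9, 10, 17, 22] (size 6, max 22) hi=[23, 40, 41, 46, 49] (size 5, min 23) -> median=22
Step 12: insert 3 -> lo=[3, 4, 4, 9, 10, 17] (size 6, max 17) hi=[22, 23, 40, 41, 46, 49] (size 6, min 22) -> median=19.5
Step 13: insert 16 -> lo=[3, 4, 4, 9, 10, 16, 17] (size 7, max 17) hi=[22, 23, 40, 41, 46, 49] (size 6, min 22) -> median=17
Step 14: insert 14 -> lo=[3, 4, 4, 9, 10, 14, 16] (size 7, max 16) hi=[17, 22, 23, 40, 41, 46, 49] (size 7, min 17) -> median=16.5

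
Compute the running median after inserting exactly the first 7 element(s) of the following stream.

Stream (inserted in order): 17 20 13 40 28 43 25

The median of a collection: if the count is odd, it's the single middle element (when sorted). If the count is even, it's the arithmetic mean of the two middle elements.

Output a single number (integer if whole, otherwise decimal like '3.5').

Step 1: insert 17 -> lo=[17] (size 1, max 17) hi=[] (size 0) -> median=17
Step 2: insert 20 -> lo=[17] (size 1, max 17) hi=[20] (size 1, min 20) -> median=18.5
Step 3: insert 13 -> lo=[13, 17] (size 2, max 17) hi=[20] (size 1, min 20) -> median=17
Step 4: insert 40 -> lo=[13, 17] (size 2, max 17) hi=[20, 40] (size 2, min 20) -> median=18.5
Step 5: insert 28 -> lo=[13, 17, 20] (size 3, max 20) hi=[28, 40] (size 2, min 28) -> median=20
Step 6: insert 43 -> lo=[13, 17, 20] (size 3, max 20) hi=[28, 40, 43] (size 3, min 28) -> median=24
Step 7: insert 25 -> lo=[13, 17, 20, 25] (size 4, max 25) hi=[28, 40, 43] (size 3, min 28) -> median=25

Answer: 25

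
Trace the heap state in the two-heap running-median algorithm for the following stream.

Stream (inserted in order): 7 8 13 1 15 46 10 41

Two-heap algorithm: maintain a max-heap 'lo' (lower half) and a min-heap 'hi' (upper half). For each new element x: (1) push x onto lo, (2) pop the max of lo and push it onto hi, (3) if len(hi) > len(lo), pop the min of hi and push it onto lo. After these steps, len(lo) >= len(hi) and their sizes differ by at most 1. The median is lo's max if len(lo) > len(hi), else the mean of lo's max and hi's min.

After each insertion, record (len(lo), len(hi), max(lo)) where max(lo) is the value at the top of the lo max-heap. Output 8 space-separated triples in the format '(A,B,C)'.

Answer: (1,0,7) (1,1,7) (2,1,8) (2,2,7) (3,2,8) (3,3,8) (4,3,10) (4,4,10)

Derivation:
Step 1: insert 7 -> lo=[7] hi=[] -> (len(lo)=1, len(hi)=0, max(lo)=7)
Step 2: insert 8 -> lo=[7] hi=[8] -> (len(lo)=1, len(hi)=1, max(lo)=7)
Step 3: insert 13 -> lo=[7, 8] hi=[13] -> (len(lo)=2, len(hi)=1, max(lo)=8)
Step 4: insert 1 -> lo=[1, 7] hi=[8, 13] -> (len(lo)=2, len(hi)=2, max(lo)=7)
Step 5: insert 15 -> lo=[1, 7, 8] hi=[13, 15] -> (len(lo)=3, len(hi)=2, max(lo)=8)
Step 6: insert 46 -> lo=[1, 7, 8] hi=[13, 15, 46] -> (len(lo)=3, len(hi)=3, max(lo)=8)
Step 7: insert 10 -> lo=[1, 7, 8, 10] hi=[13, 15, 46] -> (len(lo)=4, len(hi)=3, max(lo)=10)
Step 8: insert 41 -> lo=[1, 7, 8, 10] hi=[13, 15, 41, 46] -> (len(lo)=4, len(hi)=4, max(lo)=10)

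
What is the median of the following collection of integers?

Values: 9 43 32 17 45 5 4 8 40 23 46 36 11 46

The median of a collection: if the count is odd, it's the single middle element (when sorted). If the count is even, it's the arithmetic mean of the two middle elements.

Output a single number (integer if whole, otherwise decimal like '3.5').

Step 1: insert 9 -> lo=[9] (size 1, max 9) hi=[] (size 0) -> median=9
Step 2: insert 43 -> lo=[9] (size 1, max 9) hi=[43] (size 1, min 43) -> median=26
Step 3: insert 32 -> lo=[9, 32] (size 2, max 32) hi=[43] (size 1, min 43) -> median=32
Step 4: insert 17 -> lo=[9, 17] (size 2, max 17) hi=[32, 43] (size 2, min 32) -> median=24.5
Step 5: insert 45 -> lo=[9, 17, 32] (size 3, max 32) hi=[43, 45] (size 2, min 43) -> median=32
Step 6: insert 5 -> lo=[5, 9, 17] (size 3, max 17) hi=[32, 43, 45] (size 3, min 32) -> median=24.5
Step 7: insert 4 -> lo=[4, 5, 9, 17] (size 4, max 17) hi=[32, 43, 45] (size 3, min 32) -> median=17
Step 8: insert 8 -> lo=[4, 5, 8, 9] (size 4, max 9) hi=[17, 32, 43, 45] (size 4, min 17) -> median=13
Step 9: insert 40 -> lo=[4, 5, 8, 9, 17] (size 5, max 17) hi=[32, 40, 43, 45] (size 4, min 32) -> median=17
Step 10: insert 23 -> lo=[4, 5, 8, 9, 17] (size 5, max 17) hi=[23, 32, 40, 43, 45] (size 5, min 23) -> median=20
Step 11: insert 46 -> lo=[4, 5, 8, 9, 17, 23] (size 6, max 23) hi=[32, 40, 43, 45, 46] (size 5, min 32) -> median=23
Step 12: insert 36 -> lo=[4, 5, 8, 9, 17, 23] (size 6, max 23) hi=[32, 36, 40, 43, 45, 46] (size 6, min 32) -> median=27.5
Step 13: insert 11 -> lo=[4, 5, 8, 9, 11, 17, 23] (size 7, max 23) hi=[32, 36, 40, 43, 45, 46] (size 6, min 32) -> median=23
Step 14: insert 46 -> lo=[4, 5, 8, 9, 11, 17, 23] (size 7, max 23) hi=[32, 36, 40, 43, 45, 46, 46] (size 7, min 32) -> median=27.5

Answer: 27.5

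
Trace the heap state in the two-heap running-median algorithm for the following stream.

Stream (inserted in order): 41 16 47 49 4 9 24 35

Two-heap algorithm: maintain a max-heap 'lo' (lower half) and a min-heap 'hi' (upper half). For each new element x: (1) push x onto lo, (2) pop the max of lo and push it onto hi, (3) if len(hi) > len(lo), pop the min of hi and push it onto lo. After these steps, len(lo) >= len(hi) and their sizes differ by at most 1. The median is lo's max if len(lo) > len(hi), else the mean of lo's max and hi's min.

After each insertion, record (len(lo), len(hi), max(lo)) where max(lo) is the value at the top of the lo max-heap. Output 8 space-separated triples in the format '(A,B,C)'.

Answer: (1,0,41) (1,1,16) (2,1,41) (2,2,41) (3,2,41) (3,3,16) (4,3,24) (4,4,24)

Derivation:
Step 1: insert 41 -> lo=[41] hi=[] -> (len(lo)=1, len(hi)=0, max(lo)=41)
Step 2: insert 16 -> lo=[16] hi=[41] -> (len(lo)=1, len(hi)=1, max(lo)=16)
Step 3: insert 47 -> lo=[16, 41] hi=[47] -> (len(lo)=2, len(hi)=1, max(lo)=41)
Step 4: insert 49 -> lo=[16, 41] hi=[47, 49] -> (len(lo)=2, len(hi)=2, max(lo)=41)
Step 5: insert 4 -> lo=[4, 16, 41] hi=[47, 49] -> (len(lo)=3, len(hi)=2, max(lo)=41)
Step 6: insert 9 -> lo=[4, 9, 16] hi=[41, 47, 49] -> (len(lo)=3, len(hi)=3, max(lo)=16)
Step 7: insert 24 -> lo=[4, 9, 16, 24] hi=[41, 47, 49] -> (len(lo)=4, len(hi)=3, max(lo)=24)
Step 8: insert 35 -> lo=[4, 9, 16, 24] hi=[35, 41, 47, 49] -> (len(lo)=4, len(hi)=4, max(lo)=24)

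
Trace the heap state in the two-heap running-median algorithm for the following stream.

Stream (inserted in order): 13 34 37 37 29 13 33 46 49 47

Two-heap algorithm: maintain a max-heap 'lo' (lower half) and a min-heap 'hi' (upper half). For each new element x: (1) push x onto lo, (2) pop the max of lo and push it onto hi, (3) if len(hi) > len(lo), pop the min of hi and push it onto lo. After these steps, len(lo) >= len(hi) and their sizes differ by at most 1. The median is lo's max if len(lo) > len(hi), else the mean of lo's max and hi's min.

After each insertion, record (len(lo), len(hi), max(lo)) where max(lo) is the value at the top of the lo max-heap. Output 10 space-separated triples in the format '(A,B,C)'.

Step 1: insert 13 -> lo=[13] hi=[] -> (len(lo)=1, len(hi)=0, max(lo)=13)
Step 2: insert 34 -> lo=[13] hi=[34] -> (len(lo)=1, len(hi)=1, max(lo)=13)
Step 3: insert 37 -> lo=[13, 34] hi=[37] -> (len(lo)=2, len(hi)=1, max(lo)=34)
Step 4: insert 37 -> lo=[13, 34] hi=[37, 37] -> (len(lo)=2, len(hi)=2, max(lo)=34)
Step 5: insert 29 -> lo=[13, 29, 34] hi=[37, 37] -> (len(lo)=3, len(hi)=2, max(lo)=34)
Step 6: insert 13 -> lo=[13, 13, 29] hi=[34, 37, 37] -> (len(lo)=3, len(hi)=3, max(lo)=29)
Step 7: insert 33 -> lo=[13, 13, 29, 33] hi=[34, 37, 37] -> (len(lo)=4, len(hi)=3, max(lo)=33)
Step 8: insert 46 -> lo=[13, 13, 29, 33] hi=[34, 37, 37, 46] -> (len(lo)=4, len(hi)=4, max(lo)=33)
Step 9: insert 49 -> lo=[13, 13, 29, 33, 34] hi=[37, 37, 46, 49] -> (len(lo)=5, len(hi)=4, max(lo)=34)
Step 10: insert 47 -> lo=[13, 13, 29, 33, 34] hi=[37, 37, 46, 47, 49] -> (len(lo)=5, len(hi)=5, max(lo)=34)

Answer: (1,0,13) (1,1,13) (2,1,34) (2,2,34) (3,2,34) (3,3,29) (4,3,33) (4,4,33) (5,4,34) (5,5,34)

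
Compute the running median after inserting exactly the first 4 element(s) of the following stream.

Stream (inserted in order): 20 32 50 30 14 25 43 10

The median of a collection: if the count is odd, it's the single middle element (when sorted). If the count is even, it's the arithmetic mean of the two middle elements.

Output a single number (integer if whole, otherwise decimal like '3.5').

Step 1: insert 20 -> lo=[20] (size 1, max 20) hi=[] (size 0) -> median=20
Step 2: insert 32 -> lo=[20] (size 1, max 20) hi=[32] (size 1, min 32) -> median=26
Step 3: insert 50 -> lo=[20, 32] (size 2, max 32) hi=[50] (size 1, min 50) -> median=32
Step 4: insert 30 -> lo=[20, 30] (size 2, max 30) hi=[32, 50] (size 2, min 32) -> median=31

Answer: 31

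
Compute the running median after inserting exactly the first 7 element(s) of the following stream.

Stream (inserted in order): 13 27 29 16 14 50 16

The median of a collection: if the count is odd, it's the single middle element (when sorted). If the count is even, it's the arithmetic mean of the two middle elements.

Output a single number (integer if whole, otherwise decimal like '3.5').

Answer: 16

Derivation:
Step 1: insert 13 -> lo=[13] (size 1, max 13) hi=[] (size 0) -> median=13
Step 2: insert 27 -> lo=[13] (size 1, max 13) hi=[27] (size 1, min 27) -> median=20
Step 3: insert 29 -> lo=[13, 27] (size 2, max 27) hi=[29] (size 1, min 29) -> median=27
Step 4: insert 16 -> lo=[13, 16] (size 2, max 16) hi=[27, 29] (size 2, min 27) -> median=21.5
Step 5: insert 14 -> lo=[13, 14, 16] (size 3, max 16) hi=[27, 29] (size 2, min 27) -> median=16
Step 6: insert 50 -> lo=[13, 14, 16] (size 3, max 16) hi=[27, 29, 50] (size 3, min 27) -> median=21.5
Step 7: insert 16 -> lo=[13, 14, 16, 16] (size 4, max 16) hi=[27, 29, 50] (size 3, min 27) -> median=16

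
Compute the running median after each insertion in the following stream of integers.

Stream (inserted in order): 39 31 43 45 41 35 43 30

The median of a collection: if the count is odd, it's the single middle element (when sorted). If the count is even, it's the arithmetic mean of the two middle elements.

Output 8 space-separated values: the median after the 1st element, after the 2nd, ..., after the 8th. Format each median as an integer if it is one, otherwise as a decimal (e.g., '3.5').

Answer: 39 35 39 41 41 40 41 40

Derivation:
Step 1: insert 39 -> lo=[39] (size 1, max 39) hi=[] (size 0) -> median=39
Step 2: insert 31 -> lo=[31] (size 1, max 31) hi=[39] (size 1, min 39) -> median=35
Step 3: insert 43 -> lo=[31, 39] (size 2, max 39) hi=[43] (size 1, min 43) -> median=39
Step 4: insert 45 -> lo=[31, 39] (size 2, max 39) hi=[43, 45] (size 2, min 43) -> median=41
Step 5: insert 41 -> lo=[31, 39, 41] (size 3, max 41) hi=[43, 45] (size 2, min 43) -> median=41
Step 6: insert 35 -> lo=[31, 35, 39] (size 3, max 39) hi=[41, 43, 45] (size 3, min 41) -> median=40
Step 7: insert 43 -> lo=[31, 35, 39, 41] (size 4, max 41) hi=[43, 43, 45] (size 3, min 43) -> median=41
Step 8: insert 30 -> lo=[30, 31, 35, 39] (size 4, max 39) hi=[41, 43, 43, 45] (size 4, min 41) -> median=40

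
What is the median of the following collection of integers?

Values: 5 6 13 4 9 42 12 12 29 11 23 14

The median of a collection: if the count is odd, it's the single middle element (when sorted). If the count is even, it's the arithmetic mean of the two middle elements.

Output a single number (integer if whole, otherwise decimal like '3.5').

Step 1: insert 5 -> lo=[5] (size 1, max 5) hi=[] (size 0) -> median=5
Step 2: insert 6 -> lo=[5] (size 1, max 5) hi=[6] (size 1, min 6) -> median=5.5
Step 3: insert 13 -> lo=[5, 6] (size 2, max 6) hi=[13] (size 1, min 13) -> median=6
Step 4: insert 4 -> lo=[4, 5] (size 2, max 5) hi=[6, 13] (size 2, min 6) -> median=5.5
Step 5: insert 9 -> lo=[4, 5, 6] (size 3, max 6) hi=[9, 13] (size 2, min 9) -> median=6
Step 6: insert 42 -> lo=[4, 5, 6] (size 3, max 6) hi=[9, 13, 42] (size 3, min 9) -> median=7.5
Step 7: insert 12 -> lo=[4, 5, 6, 9] (size 4, max 9) hi=[12, 13, 42] (size 3, min 12) -> median=9
Step 8: insert 12 -> lo=[4, 5, 6, 9] (size 4, max 9) hi=[12, 12, 13, 42] (size 4, min 12) -> median=10.5
Step 9: insert 29 -> lo=[4, 5, 6, 9, 12] (size 5, max 12) hi=[12, 13, 29, 42] (size 4, min 12) -> median=12
Step 10: insert 11 -> lo=[4, 5, 6, 9, 11] (size 5, max 11) hi=[12, 12, 13, 29, 42] (size 5, min 12) -> median=11.5
Step 11: insert 23 -> lo=[4, 5, 6, 9, 11, 12] (size 6, max 12) hi=[12, 13, 23, 29, 42] (size 5, min 12) -> median=12
Step 12: insert 14 -> lo=[4, 5, 6, 9, 11, 12] (size 6, max 12) hi=[12, 13, 14, 23, 29, 42] (size 6, min 12) -> median=12

Answer: 12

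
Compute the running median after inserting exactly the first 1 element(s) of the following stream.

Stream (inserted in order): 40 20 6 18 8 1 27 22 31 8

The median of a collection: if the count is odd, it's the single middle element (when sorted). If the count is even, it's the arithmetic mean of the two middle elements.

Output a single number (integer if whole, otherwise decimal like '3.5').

Step 1: insert 40 -> lo=[40] (size 1, max 40) hi=[] (size 0) -> median=40

Answer: 40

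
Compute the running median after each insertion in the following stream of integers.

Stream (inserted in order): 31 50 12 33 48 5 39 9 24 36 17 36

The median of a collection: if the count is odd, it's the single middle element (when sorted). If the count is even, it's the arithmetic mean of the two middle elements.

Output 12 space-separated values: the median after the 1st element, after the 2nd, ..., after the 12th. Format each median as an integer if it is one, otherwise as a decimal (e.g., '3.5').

Answer: 31 40.5 31 32 33 32 33 32 31 32 31 32

Derivation:
Step 1: insert 31 -> lo=[31] (size 1, max 31) hi=[] (size 0) -> median=31
Step 2: insert 50 -> lo=[31] (size 1, max 31) hi=[50] (size 1, min 50) -> median=40.5
Step 3: insert 12 -> lo=[12, 31] (size 2, max 31) hi=[50] (size 1, min 50) -> median=31
Step 4: insert 33 -> lo=[12, 31] (size 2, max 31) hi=[33, 50] (size 2, min 33) -> median=32
Step 5: insert 48 -> lo=[12, 31, 33] (size 3, max 33) hi=[48, 50] (size 2, min 48) -> median=33
Step 6: insert 5 -> lo=[5, 12, 31] (size 3, max 31) hi=[33, 48, 50] (size 3, min 33) -> median=32
Step 7: insert 39 -> lo=[5, 12, 31, 33] (size 4, max 33) hi=[39, 48, 50] (size 3, min 39) -> median=33
Step 8: insert 9 -> lo=[5, 9, 12, 31] (size 4, max 31) hi=[33, 39, 48, 50] (size 4, min 33) -> median=32
Step 9: insert 24 -> lo=[5, 9, 12, 24, 31] (size 5, max 31) hi=[33, 39, 48, 50] (size 4, min 33) -> median=31
Step 10: insert 36 -> lo=[5, 9, 12, 24, 31] (size 5, max 31) hi=[33, 36, 39, 48, 50] (size 5, min 33) -> median=32
Step 11: insert 17 -> lo=[5, 9, 12, 17, 24, 31] (size 6, max 31) hi=[33, 36, 39, 48, 50] (size 5, min 33) -> median=31
Step 12: insert 36 -> lo=[5, 9, 12, 17, 24, 31] (size 6, max 31) hi=[33, 36, 36, 39, 48, 50] (size 6, min 33) -> median=32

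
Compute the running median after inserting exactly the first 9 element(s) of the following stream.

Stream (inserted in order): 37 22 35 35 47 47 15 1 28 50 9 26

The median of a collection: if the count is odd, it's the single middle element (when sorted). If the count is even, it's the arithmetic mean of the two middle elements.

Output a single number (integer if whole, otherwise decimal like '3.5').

Answer: 35

Derivation:
Step 1: insert 37 -> lo=[37] (size 1, max 37) hi=[] (size 0) -> median=37
Step 2: insert 22 -> lo=[22] (size 1, max 22) hi=[37] (size 1, min 37) -> median=29.5
Step 3: insert 35 -> lo=[22, 35] (size 2, max 35) hi=[37] (size 1, min 37) -> median=35
Step 4: insert 35 -> lo=[22, 35] (size 2, max 35) hi=[35, 37] (size 2, min 35) -> median=35
Step 5: insert 47 -> lo=[22, 35, 35] (size 3, max 35) hi=[37, 47] (size 2, min 37) -> median=35
Step 6: insert 47 -> lo=[22, 35, 35] (size 3, max 35) hi=[37, 47, 47] (size 3, min 37) -> median=36
Step 7: insert 15 -> lo=[15, 22, 35, 35] (size 4, max 35) hi=[37, 47, 47] (size 3, min 37) -> median=35
Step 8: insert 1 -> lo=[1, 15, 22, 35] (size 4, max 35) hi=[35, 37, 47, 47] (size 4, min 35) -> median=35
Step 9: insert 28 -> lo=[1, 15, 22, 28, 35] (size 5, max 35) hi=[35, 37, 47, 47] (size 4, min 35) -> median=35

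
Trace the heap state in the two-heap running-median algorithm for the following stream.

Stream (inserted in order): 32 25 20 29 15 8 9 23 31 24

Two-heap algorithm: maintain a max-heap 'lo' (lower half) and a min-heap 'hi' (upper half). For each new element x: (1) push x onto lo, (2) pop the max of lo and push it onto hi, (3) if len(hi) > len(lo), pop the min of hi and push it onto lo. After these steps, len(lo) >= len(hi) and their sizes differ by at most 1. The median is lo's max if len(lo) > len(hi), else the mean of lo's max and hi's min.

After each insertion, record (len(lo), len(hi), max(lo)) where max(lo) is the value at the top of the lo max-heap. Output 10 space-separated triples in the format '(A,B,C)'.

Answer: (1,0,32) (1,1,25) (2,1,25) (2,2,25) (3,2,25) (3,3,20) (4,3,20) (4,4,20) (5,4,23) (5,5,23)

Derivation:
Step 1: insert 32 -> lo=[32] hi=[] -> (len(lo)=1, len(hi)=0, max(lo)=32)
Step 2: insert 25 -> lo=[25] hi=[32] -> (len(lo)=1, len(hi)=1, max(lo)=25)
Step 3: insert 20 -> lo=[20, 25] hi=[32] -> (len(lo)=2, len(hi)=1, max(lo)=25)
Step 4: insert 29 -> lo=[20, 25] hi=[29, 32] -> (len(lo)=2, len(hi)=2, max(lo)=25)
Step 5: insert 15 -> lo=[15, 20, 25] hi=[29, 32] -> (len(lo)=3, len(hi)=2, max(lo)=25)
Step 6: insert 8 -> lo=[8, 15, 20] hi=[25, 29, 32] -> (len(lo)=3, len(hi)=3, max(lo)=20)
Step 7: insert 9 -> lo=[8, 9, 15, 20] hi=[25, 29, 32] -> (len(lo)=4, len(hi)=3, max(lo)=20)
Step 8: insert 23 -> lo=[8, 9, 15, 20] hi=[23, 25, 29, 32] -> (len(lo)=4, len(hi)=4, max(lo)=20)
Step 9: insert 31 -> lo=[8, 9, 15, 20, 23] hi=[25, 29, 31, 32] -> (len(lo)=5, len(hi)=4, max(lo)=23)
Step 10: insert 24 -> lo=[8, 9, 15, 20, 23] hi=[24, 25, 29, 31, 32] -> (len(lo)=5, len(hi)=5, max(lo)=23)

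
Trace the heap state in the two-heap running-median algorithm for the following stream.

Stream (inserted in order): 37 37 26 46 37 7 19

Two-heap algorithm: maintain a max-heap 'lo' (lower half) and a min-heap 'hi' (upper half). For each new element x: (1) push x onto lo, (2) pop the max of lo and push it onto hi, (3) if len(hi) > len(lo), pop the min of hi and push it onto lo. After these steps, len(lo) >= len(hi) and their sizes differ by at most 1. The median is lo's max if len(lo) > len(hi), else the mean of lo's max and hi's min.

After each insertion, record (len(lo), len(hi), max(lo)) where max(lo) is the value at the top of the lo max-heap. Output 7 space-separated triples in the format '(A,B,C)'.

Answer: (1,0,37) (1,1,37) (2,1,37) (2,2,37) (3,2,37) (3,3,37) (4,3,37)

Derivation:
Step 1: insert 37 -> lo=[37] hi=[] -> (len(lo)=1, len(hi)=0, max(lo)=37)
Step 2: insert 37 -> lo=[37] hi=[37] -> (len(lo)=1, len(hi)=1, max(lo)=37)
Step 3: insert 26 -> lo=[26, 37] hi=[37] -> (len(lo)=2, len(hi)=1, max(lo)=37)
Step 4: insert 46 -> lo=[26, 37] hi=[37, 46] -> (len(lo)=2, len(hi)=2, max(lo)=37)
Step 5: insert 37 -> lo=[26, 37, 37] hi=[37, 46] -> (len(lo)=3, len(hi)=2, max(lo)=37)
Step 6: insert 7 -> lo=[7, 26, 37] hi=[37, 37, 46] -> (len(lo)=3, len(hi)=3, max(lo)=37)
Step 7: insert 19 -> lo=[7, 19, 26, 37] hi=[37, 37, 46] -> (len(lo)=4, len(hi)=3, max(lo)=37)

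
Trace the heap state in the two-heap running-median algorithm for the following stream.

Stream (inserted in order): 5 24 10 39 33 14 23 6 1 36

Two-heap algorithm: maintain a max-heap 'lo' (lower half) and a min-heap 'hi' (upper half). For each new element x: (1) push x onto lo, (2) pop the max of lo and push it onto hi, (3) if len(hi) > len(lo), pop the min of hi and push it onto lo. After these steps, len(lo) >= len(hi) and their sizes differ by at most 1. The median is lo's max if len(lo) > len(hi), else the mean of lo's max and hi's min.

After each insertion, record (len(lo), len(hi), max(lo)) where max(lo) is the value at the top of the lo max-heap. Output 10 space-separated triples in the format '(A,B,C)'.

Answer: (1,0,5) (1,1,5) (2,1,10) (2,2,10) (3,2,24) (3,3,14) (4,3,23) (4,4,14) (5,4,14) (5,5,14)

Derivation:
Step 1: insert 5 -> lo=[5] hi=[] -> (len(lo)=1, len(hi)=0, max(lo)=5)
Step 2: insert 24 -> lo=[5] hi=[24] -> (len(lo)=1, len(hi)=1, max(lo)=5)
Step 3: insert 10 -> lo=[5, 10] hi=[24] -> (len(lo)=2, len(hi)=1, max(lo)=10)
Step 4: insert 39 -> lo=[5, 10] hi=[24, 39] -> (len(lo)=2, len(hi)=2, max(lo)=10)
Step 5: insert 33 -> lo=[5, 10, 24] hi=[33, 39] -> (len(lo)=3, len(hi)=2, max(lo)=24)
Step 6: insert 14 -> lo=[5, 10, 14] hi=[24, 33, 39] -> (len(lo)=3, len(hi)=3, max(lo)=14)
Step 7: insert 23 -> lo=[5, 10, 14, 23] hi=[24, 33, 39] -> (len(lo)=4, len(hi)=3, max(lo)=23)
Step 8: insert 6 -> lo=[5, 6, 10, 14] hi=[23, 24, 33, 39] -> (len(lo)=4, len(hi)=4, max(lo)=14)
Step 9: insert 1 -> lo=[1, 5, 6, 10, 14] hi=[23, 24, 33, 39] -> (len(lo)=5, len(hi)=4, max(lo)=14)
Step 10: insert 36 -> lo=[1, 5, 6, 10, 14] hi=[23, 24, 33, 36, 39] -> (len(lo)=5, len(hi)=5, max(lo)=14)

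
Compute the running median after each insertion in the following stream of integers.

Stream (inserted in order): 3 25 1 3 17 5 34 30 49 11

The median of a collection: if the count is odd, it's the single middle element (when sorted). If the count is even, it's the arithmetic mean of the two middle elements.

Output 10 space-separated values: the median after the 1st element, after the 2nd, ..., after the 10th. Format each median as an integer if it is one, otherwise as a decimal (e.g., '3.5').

Step 1: insert 3 -> lo=[3] (size 1, max 3) hi=[] (size 0) -> median=3
Step 2: insert 25 -> lo=[3] (size 1, max 3) hi=[25] (size 1, min 25) -> median=14
Step 3: insert 1 -> lo=[1, 3] (size 2, max 3) hi=[25] (size 1, min 25) -> median=3
Step 4: insert 3 -> lo=[1, 3] (size 2, max 3) hi=[3, 25] (size 2, min 3) -> median=3
Step 5: insert 17 -> lo=[1, 3, 3] (size 3, max 3) hi=[17, 25] (size 2, min 17) -> median=3
Step 6: insert 5 -> lo=[1, 3, 3] (size 3, max 3) hi=[5, 17, 25] (size 3, min 5) -> median=4
Step 7: insert 34 -> lo=[1, 3, 3, 5] (size 4, max 5) hi=[17, 25, 34] (size 3, min 17) -> median=5
Step 8: insert 30 -> lo=[1, 3, 3, 5] (size 4, max 5) hi=[17, 25, 30, 34] (size 4, min 17) -> median=11
Step 9: insert 49 -> lo=[1, 3, 3, 5, 17] (size 5, max 17) hi=[25, 30, 34, 49] (size 4, min 25) -> median=17
Step 10: insert 11 -> lo=[1, 3, 3, 5, 11] (size 5, max 11) hi=[17, 25, 30, 34, 49] (size 5, min 17) -> median=14

Answer: 3 14 3 3 3 4 5 11 17 14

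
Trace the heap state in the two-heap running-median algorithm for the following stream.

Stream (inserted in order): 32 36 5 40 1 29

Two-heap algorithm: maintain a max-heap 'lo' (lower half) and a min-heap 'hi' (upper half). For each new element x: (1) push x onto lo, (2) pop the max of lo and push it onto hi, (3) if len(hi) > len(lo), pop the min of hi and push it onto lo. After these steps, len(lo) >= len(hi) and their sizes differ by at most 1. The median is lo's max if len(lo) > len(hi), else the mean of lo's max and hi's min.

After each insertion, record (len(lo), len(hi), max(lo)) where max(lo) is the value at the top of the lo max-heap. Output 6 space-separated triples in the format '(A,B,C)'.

Answer: (1,0,32) (1,1,32) (2,1,32) (2,2,32) (3,2,32) (3,3,29)

Derivation:
Step 1: insert 32 -> lo=[32] hi=[] -> (len(lo)=1, len(hi)=0, max(lo)=32)
Step 2: insert 36 -> lo=[32] hi=[36] -> (len(lo)=1, len(hi)=1, max(lo)=32)
Step 3: insert 5 -> lo=[5, 32] hi=[36] -> (len(lo)=2, len(hi)=1, max(lo)=32)
Step 4: insert 40 -> lo=[5, 32] hi=[36, 40] -> (len(lo)=2, len(hi)=2, max(lo)=32)
Step 5: insert 1 -> lo=[1, 5, 32] hi=[36, 40] -> (len(lo)=3, len(hi)=2, max(lo)=32)
Step 6: insert 29 -> lo=[1, 5, 29] hi=[32, 36, 40] -> (len(lo)=3, len(hi)=3, max(lo)=29)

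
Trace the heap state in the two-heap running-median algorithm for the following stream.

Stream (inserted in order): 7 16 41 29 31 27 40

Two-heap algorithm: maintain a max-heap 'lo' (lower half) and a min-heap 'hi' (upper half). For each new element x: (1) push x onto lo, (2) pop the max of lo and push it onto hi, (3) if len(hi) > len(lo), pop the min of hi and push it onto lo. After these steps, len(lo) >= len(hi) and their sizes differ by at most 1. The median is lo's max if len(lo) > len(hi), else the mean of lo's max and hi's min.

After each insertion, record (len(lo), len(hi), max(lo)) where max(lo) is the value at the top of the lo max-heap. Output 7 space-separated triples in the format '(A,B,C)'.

Answer: (1,0,7) (1,1,7) (2,1,16) (2,2,16) (3,2,29) (3,3,27) (4,3,29)

Derivation:
Step 1: insert 7 -> lo=[7] hi=[] -> (len(lo)=1, len(hi)=0, max(lo)=7)
Step 2: insert 16 -> lo=[7] hi=[16] -> (len(lo)=1, len(hi)=1, max(lo)=7)
Step 3: insert 41 -> lo=[7, 16] hi=[41] -> (len(lo)=2, len(hi)=1, max(lo)=16)
Step 4: insert 29 -> lo=[7, 16] hi=[29, 41] -> (len(lo)=2, len(hi)=2, max(lo)=16)
Step 5: insert 31 -> lo=[7, 16, 29] hi=[31, 41] -> (len(lo)=3, len(hi)=2, max(lo)=29)
Step 6: insert 27 -> lo=[7, 16, 27] hi=[29, 31, 41] -> (len(lo)=3, len(hi)=3, max(lo)=27)
Step 7: insert 40 -> lo=[7, 16, 27, 29] hi=[31, 40, 41] -> (len(lo)=4, len(hi)=3, max(lo)=29)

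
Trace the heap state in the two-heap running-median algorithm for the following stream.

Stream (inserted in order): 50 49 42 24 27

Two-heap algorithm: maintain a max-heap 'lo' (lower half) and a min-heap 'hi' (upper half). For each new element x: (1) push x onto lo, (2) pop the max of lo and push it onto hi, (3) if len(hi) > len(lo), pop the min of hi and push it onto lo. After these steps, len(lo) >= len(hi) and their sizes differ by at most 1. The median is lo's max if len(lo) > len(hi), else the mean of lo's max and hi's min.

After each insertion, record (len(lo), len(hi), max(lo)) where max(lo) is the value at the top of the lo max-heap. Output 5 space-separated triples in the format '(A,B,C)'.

Answer: (1,0,50) (1,1,49) (2,1,49) (2,2,42) (3,2,42)

Derivation:
Step 1: insert 50 -> lo=[50] hi=[] -> (len(lo)=1, len(hi)=0, max(lo)=50)
Step 2: insert 49 -> lo=[49] hi=[50] -> (len(lo)=1, len(hi)=1, max(lo)=49)
Step 3: insert 42 -> lo=[42, 49] hi=[50] -> (len(lo)=2, len(hi)=1, max(lo)=49)
Step 4: insert 24 -> lo=[24, 42] hi=[49, 50] -> (len(lo)=2, len(hi)=2, max(lo)=42)
Step 5: insert 27 -> lo=[24, 27, 42] hi=[49, 50] -> (len(lo)=3, len(hi)=2, max(lo)=42)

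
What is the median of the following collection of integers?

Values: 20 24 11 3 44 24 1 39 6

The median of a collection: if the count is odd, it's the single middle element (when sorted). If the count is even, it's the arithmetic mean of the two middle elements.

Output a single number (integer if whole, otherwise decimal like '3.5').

Step 1: insert 20 -> lo=[20] (size 1, max 20) hi=[] (size 0) -> median=20
Step 2: insert 24 -> lo=[20] (size 1, max 20) hi=[24] (size 1, min 24) -> median=22
Step 3: insert 11 -> lo=[11, 20] (size 2, max 20) hi=[24] (size 1, min 24) -> median=20
Step 4: insert 3 -> lo=[3, 11] (size 2, max 11) hi=[20, 24] (size 2, min 20) -> median=15.5
Step 5: insert 44 -> lo=[3, 11, 20] (size 3, max 20) hi=[24, 44] (size 2, min 24) -> median=20
Step 6: insert 24 -> lo=[3, 11, 20] (size 3, max 20) hi=[24, 24, 44] (size 3, min 24) -> median=22
Step 7: insert 1 -> lo=[1, 3, 11, 20] (size 4, max 20) hi=[24, 24, 44] (size 3, min 24) -> median=20
Step 8: insert 39 -> lo=[1, 3, 11, 20] (size 4, max 20) hi=[24, 24, 39, 44] (size 4, min 24) -> median=22
Step 9: insert 6 -> lo=[1, 3, 6, 11, 20] (size 5, max 20) hi=[24, 24, 39, 44] (size 4, min 24) -> median=20

Answer: 20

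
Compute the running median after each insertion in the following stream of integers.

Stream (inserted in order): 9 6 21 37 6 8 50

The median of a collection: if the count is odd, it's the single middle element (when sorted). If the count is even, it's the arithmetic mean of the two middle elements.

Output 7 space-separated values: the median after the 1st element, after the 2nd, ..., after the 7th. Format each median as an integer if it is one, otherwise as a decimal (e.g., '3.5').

Answer: 9 7.5 9 15 9 8.5 9

Derivation:
Step 1: insert 9 -> lo=[9] (size 1, max 9) hi=[] (size 0) -> median=9
Step 2: insert 6 -> lo=[6] (size 1, max 6) hi=[9] (size 1, min 9) -> median=7.5
Step 3: insert 21 -> lo=[6, 9] (size 2, max 9) hi=[21] (size 1, min 21) -> median=9
Step 4: insert 37 -> lo=[6, 9] (size 2, max 9) hi=[21, 37] (size 2, min 21) -> median=15
Step 5: insert 6 -> lo=[6, 6, 9] (size 3, max 9) hi=[21, 37] (size 2, min 21) -> median=9
Step 6: insert 8 -> lo=[6, 6, 8] (size 3, max 8) hi=[9, 21, 37] (size 3, min 9) -> median=8.5
Step 7: insert 50 -> lo=[6, 6, 8, 9] (size 4, max 9) hi=[21, 37, 50] (size 3, min 21) -> median=9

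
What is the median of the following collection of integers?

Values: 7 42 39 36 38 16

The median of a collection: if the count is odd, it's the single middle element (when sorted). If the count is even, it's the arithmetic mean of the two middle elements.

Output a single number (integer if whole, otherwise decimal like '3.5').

Answer: 37

Derivation:
Step 1: insert 7 -> lo=[7] (size 1, max 7) hi=[] (size 0) -> median=7
Step 2: insert 42 -> lo=[7] (size 1, max 7) hi=[42] (size 1, min 42) -> median=24.5
Step 3: insert 39 -> lo=[7, 39] (size 2, max 39) hi=[42] (size 1, min 42) -> median=39
Step 4: insert 36 -> lo=[7, 36] (size 2, max 36) hi=[39, 42] (size 2, min 39) -> median=37.5
Step 5: insert 38 -> lo=[7, 36, 38] (size 3, max 38) hi=[39, 42] (size 2, min 39) -> median=38
Step 6: insert 16 -> lo=[7, 16, 36] (size 3, max 36) hi=[38, 39, 42] (size 3, min 38) -> median=37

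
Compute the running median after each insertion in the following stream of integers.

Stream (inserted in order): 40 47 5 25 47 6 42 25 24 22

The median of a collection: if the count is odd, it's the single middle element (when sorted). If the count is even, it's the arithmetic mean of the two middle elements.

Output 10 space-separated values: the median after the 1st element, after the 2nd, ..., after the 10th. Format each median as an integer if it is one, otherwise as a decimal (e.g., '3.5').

Answer: 40 43.5 40 32.5 40 32.5 40 32.5 25 25

Derivation:
Step 1: insert 40 -> lo=[40] (size 1, max 40) hi=[] (size 0) -> median=40
Step 2: insert 47 -> lo=[40] (size 1, max 40) hi=[47] (size 1, min 47) -> median=43.5
Step 3: insert 5 -> lo=[5, 40] (size 2, max 40) hi=[47] (size 1, min 47) -> median=40
Step 4: insert 25 -> lo=[5, 25] (size 2, max 25) hi=[40, 47] (size 2, min 40) -> median=32.5
Step 5: insert 47 -> lo=[5, 25, 40] (size 3, max 40) hi=[47, 47] (size 2, min 47) -> median=40
Step 6: insert 6 -> lo=[5, 6, 25] (size 3, max 25) hi=[40, 47, 47] (size 3, min 40) -> median=32.5
Step 7: insert 42 -> lo=[5, 6, 25, 40] (size 4, max 40) hi=[42, 47, 47] (size 3, min 42) -> median=40
Step 8: insert 25 -> lo=[5, 6, 25, 25] (size 4, max 25) hi=[40, 42, 47, 47] (size 4, min 40) -> median=32.5
Step 9: insert 24 -> lo=[5, 6, 24, 25, 25] (size 5, max 25) hi=[40, 42, 47, 47] (size 4, min 40) -> median=25
Step 10: insert 22 -> lo=[5, 6, 22, 24, 25] (size 5, max 25) hi=[25, 40, 42, 47, 47] (size 5, min 25) -> median=25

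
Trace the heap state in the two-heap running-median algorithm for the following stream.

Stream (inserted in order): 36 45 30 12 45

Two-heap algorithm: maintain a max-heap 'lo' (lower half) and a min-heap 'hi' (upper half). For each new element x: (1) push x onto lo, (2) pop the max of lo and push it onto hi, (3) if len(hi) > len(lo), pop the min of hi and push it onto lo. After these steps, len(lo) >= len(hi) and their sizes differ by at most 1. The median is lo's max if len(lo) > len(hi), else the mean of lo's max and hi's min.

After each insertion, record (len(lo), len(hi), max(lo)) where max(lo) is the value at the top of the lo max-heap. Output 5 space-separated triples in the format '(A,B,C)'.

Answer: (1,0,36) (1,1,36) (2,1,36) (2,2,30) (3,2,36)

Derivation:
Step 1: insert 36 -> lo=[36] hi=[] -> (len(lo)=1, len(hi)=0, max(lo)=36)
Step 2: insert 45 -> lo=[36] hi=[45] -> (len(lo)=1, len(hi)=1, max(lo)=36)
Step 3: insert 30 -> lo=[30, 36] hi=[45] -> (len(lo)=2, len(hi)=1, max(lo)=36)
Step 4: insert 12 -> lo=[12, 30] hi=[36, 45] -> (len(lo)=2, len(hi)=2, max(lo)=30)
Step 5: insert 45 -> lo=[12, 30, 36] hi=[45, 45] -> (len(lo)=3, len(hi)=2, max(lo)=36)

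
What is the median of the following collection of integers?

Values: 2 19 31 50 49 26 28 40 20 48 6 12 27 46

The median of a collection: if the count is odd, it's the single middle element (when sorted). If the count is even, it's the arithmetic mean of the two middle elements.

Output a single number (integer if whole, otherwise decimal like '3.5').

Answer: 27.5

Derivation:
Step 1: insert 2 -> lo=[2] (size 1, max 2) hi=[] (size 0) -> median=2
Step 2: insert 19 -> lo=[2] (size 1, max 2) hi=[19] (size 1, min 19) -> median=10.5
Step 3: insert 31 -> lo=[2, 19] (size 2, max 19) hi=[31] (size 1, min 31) -> median=19
Step 4: insert 50 -> lo=[2, 19] (size 2, max 19) hi=[31, 50] (size 2, min 31) -> median=25
Step 5: insert 49 -> lo=[2, 19, 31] (size 3, max 31) hi=[49, 50] (size 2, min 49) -> median=31
Step 6: insert 26 -> lo=[2, 19, 26] (size 3, max 26) hi=[31, 49, 50] (size 3, min 31) -> median=28.5
Step 7: insert 28 -> lo=[2, 19, 26, 28] (size 4, max 28) hi=[31, 49, 50] (size 3, min 31) -> median=28
Step 8: insert 40 -> lo=[2, 19, 26, 28] (size 4, max 28) hi=[31, 40, 49, 50] (size 4, min 31) -> median=29.5
Step 9: insert 20 -> lo=[2, 19, 20, 26, 28] (size 5, max 28) hi=[31, 40, 49, 50] (size 4, min 31) -> median=28
Step 10: insert 48 -> lo=[2, 19, 20, 26, 28] (size 5, max 28) hi=[31, 40, 48, 49, 50] (size 5, min 31) -> median=29.5
Step 11: insert 6 -> lo=[2, 6, 19, 20, 26, 28] (size 6, max 28) hi=[31, 40, 48, 49, 50] (size 5, min 31) -> median=28
Step 12: insert 12 -> lo=[2, 6, 12, 19, 20, 26] (size 6, max 26) hi=[28, 31, 40, 48, 49, 50] (size 6, min 28) -> median=27
Step 13: insert 27 -> lo=[2, 6, 12, 19, 20, 26, 27] (size 7, max 27) hi=[28, 31, 40, 48, 49, 50] (size 6, min 28) -> median=27
Step 14: insert 46 -> lo=[2, 6, 12, 19, 20, 26, 27] (size 7, max 27) hi=[28, 31, 40, 46, 48, 49, 50] (size 7, min 28) -> median=27.5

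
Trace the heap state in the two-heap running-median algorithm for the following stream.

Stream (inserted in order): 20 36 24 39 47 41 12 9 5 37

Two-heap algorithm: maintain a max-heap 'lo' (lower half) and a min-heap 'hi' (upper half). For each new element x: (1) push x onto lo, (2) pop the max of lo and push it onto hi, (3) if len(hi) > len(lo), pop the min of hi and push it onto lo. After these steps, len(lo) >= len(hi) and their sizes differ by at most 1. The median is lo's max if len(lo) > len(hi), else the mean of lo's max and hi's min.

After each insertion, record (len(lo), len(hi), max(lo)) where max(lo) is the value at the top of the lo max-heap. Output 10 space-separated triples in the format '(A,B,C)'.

Answer: (1,0,20) (1,1,20) (2,1,24) (2,2,24) (3,2,36) (3,3,36) (4,3,36) (4,4,24) (5,4,24) (5,5,24)

Derivation:
Step 1: insert 20 -> lo=[20] hi=[] -> (len(lo)=1, len(hi)=0, max(lo)=20)
Step 2: insert 36 -> lo=[20] hi=[36] -> (len(lo)=1, len(hi)=1, max(lo)=20)
Step 3: insert 24 -> lo=[20, 24] hi=[36] -> (len(lo)=2, len(hi)=1, max(lo)=24)
Step 4: insert 39 -> lo=[20, 24] hi=[36, 39] -> (len(lo)=2, len(hi)=2, max(lo)=24)
Step 5: insert 47 -> lo=[20, 24, 36] hi=[39, 47] -> (len(lo)=3, len(hi)=2, max(lo)=36)
Step 6: insert 41 -> lo=[20, 24, 36] hi=[39, 41, 47] -> (len(lo)=3, len(hi)=3, max(lo)=36)
Step 7: insert 12 -> lo=[12, 20, 24, 36] hi=[39, 41, 47] -> (len(lo)=4, len(hi)=3, max(lo)=36)
Step 8: insert 9 -> lo=[9, 12, 20, 24] hi=[36, 39, 41, 47] -> (len(lo)=4, len(hi)=4, max(lo)=24)
Step 9: insert 5 -> lo=[5, 9, 12, 20, 24] hi=[36, 39, 41, 47] -> (len(lo)=5, len(hi)=4, max(lo)=24)
Step 10: insert 37 -> lo=[5, 9, 12, 20, 24] hi=[36, 37, 39, 41, 47] -> (len(lo)=5, len(hi)=5, max(lo)=24)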